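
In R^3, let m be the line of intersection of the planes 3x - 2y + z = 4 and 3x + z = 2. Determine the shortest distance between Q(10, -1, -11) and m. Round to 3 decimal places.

5.376

Direction of m: (3, -2, 1) × (3, 0, 1) = (-2, 0, 6).
A point on m: solving the two plane equations with x = 3 gives (3, -1, -7).
Taking (3, -1, -7) on m with direction v = (-2, 0, 6): w = Q − (3, -1, -7) = (7, 0, -4), and w × v = (0, -34, 0).
Distance = |w × v| / |v| = √1156 / √40 ≈ 5.376.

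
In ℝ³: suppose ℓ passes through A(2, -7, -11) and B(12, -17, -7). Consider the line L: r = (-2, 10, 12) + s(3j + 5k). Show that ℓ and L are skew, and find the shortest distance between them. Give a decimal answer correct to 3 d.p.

A direction vector for ℓ is B − A = (10, -10, 4).
Common perpendicular direction n = (10, -10, 4) × (0, 3, 5) = (-62, -50, 30).
With w = (-2, 10, 12) − (2, -7, -11) = (-4, 17, 23), w · n = 88.
Since n ≠ 0 the lines are not parallel, and w · n = 88 ≠ 0 so they do not intersect; hence they are skew.
Distance = |w · n| / |n| = |88| / √7244 ≈ 1.034.

1.034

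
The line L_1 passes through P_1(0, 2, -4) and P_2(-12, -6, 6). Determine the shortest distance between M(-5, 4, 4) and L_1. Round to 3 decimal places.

A direction vector for L_1 is P_2 − P_1 = (-12, -8, 10).
Taking (0, 2, -4) on L_1 with direction v = (-12, -8, 10): w = M − (0, 2, -4) = (-5, 2, 8), and w × v = (84, -46, 64).
Distance = |w × v| / |v| = √13268 / √308 ≈ 6.563.

6.563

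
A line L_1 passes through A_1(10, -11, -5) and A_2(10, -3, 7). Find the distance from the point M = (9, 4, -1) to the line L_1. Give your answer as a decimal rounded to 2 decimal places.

A direction vector for L_1 is A_2 − A_1 = (0, 8, 12).
Taking (10, -11, -5) on L_1 with direction v = (0, 8, 12): w = M − (10, -11, -5) = (-1, 15, 4), and w × v = (148, 12, -8).
Distance = |w × v| / |v| = √22112 / √208 ≈ 10.31.

10.31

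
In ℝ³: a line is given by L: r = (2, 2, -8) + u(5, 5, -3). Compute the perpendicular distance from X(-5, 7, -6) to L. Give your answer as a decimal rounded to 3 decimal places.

Taking (2, 2, -8) on L with direction v = (5, 5, -3): w = X − (2, 2, -8) = (-7, 5, 2), and w × v = (-25, -11, -60).
Distance = |w × v| / |v| = √4346 / √59 ≈ 8.583.

8.583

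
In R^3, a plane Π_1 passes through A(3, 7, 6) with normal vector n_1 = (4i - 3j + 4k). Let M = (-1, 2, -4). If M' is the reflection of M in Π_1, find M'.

(7, -4, 4)

Π_1: n_1·r = n_1·A gives 4x - 3y + 4z = 15.
λ = (n·M − d)/|n|² = (-26 − 15)/41 = -1.
Reflection = M − 2λn = (-1, 2, -4) − (-2)·(4, -3, 4) = (7, -4, 4).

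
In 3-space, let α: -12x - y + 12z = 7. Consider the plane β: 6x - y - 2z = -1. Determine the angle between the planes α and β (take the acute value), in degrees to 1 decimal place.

29.2

cos θ = |n₁·n₂| / (|n₁||n₂|) = |-95| / (√289 · √41).
θ = arccos(0.87274) ≈ 29.2°.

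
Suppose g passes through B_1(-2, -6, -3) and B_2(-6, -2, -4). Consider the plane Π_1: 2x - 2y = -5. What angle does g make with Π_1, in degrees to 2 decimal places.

A direction vector for g is B_2 − B_1 = (-4, 4, -1).
sin θ = |n·v| / (|n||v|) = |-16| / (√8 · √33) = 0.98473.
θ ≈ 79.98°.

79.98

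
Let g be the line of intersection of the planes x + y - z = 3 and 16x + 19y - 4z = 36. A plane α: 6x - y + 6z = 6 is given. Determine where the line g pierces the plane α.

(2, 0, -1)

Direction of g: (1, 1, -1) × (16, 19, -4) = (15, -12, 3).
A point on g: solving the two plane equations with x = 22 gives (22, -16, 3).
Substitute r = (22, -16, 3) + t(15, -12, 3) into the plane: 166 + 120t = 6, so t = -4/3.
Intersection: (22, -16, 3) + (-4/3)·(15, -12, 3) = (2, 0, -1).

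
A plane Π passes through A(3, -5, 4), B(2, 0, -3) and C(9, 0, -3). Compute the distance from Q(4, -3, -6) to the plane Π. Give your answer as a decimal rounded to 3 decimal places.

AB = (-1, 5, -7), AC = (6, 5, -7); a normal to Π is AB × AC = (0, -49, -35).
Using A: Π has equation -49y - 35z = 105.
n·Q − d = (0)·(4) + (-49)·(-3) + (-35)·(-6) − 105 = 252; |n| = √3626.
Distance = |252| / √3626 = 252/√3626 ≈ 4.185.

4.185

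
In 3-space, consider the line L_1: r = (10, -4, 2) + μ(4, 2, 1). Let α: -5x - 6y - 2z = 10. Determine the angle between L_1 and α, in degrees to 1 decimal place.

67.0

sin θ = |n·v| / (|n||v|) = |-34| / (√65 · √21) = 0.92026.
θ ≈ 67.0°.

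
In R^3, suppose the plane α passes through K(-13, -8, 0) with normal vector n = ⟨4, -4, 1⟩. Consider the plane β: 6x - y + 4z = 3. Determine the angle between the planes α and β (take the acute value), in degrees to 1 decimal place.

α: n·r = n·K gives 4x - 4y + z = -20.
cos θ = |n₁·n₂| / (|n₁||n₂|) = |32| / (√33 · √53).
θ = arccos(0.76516) ≈ 40.1°.

40.1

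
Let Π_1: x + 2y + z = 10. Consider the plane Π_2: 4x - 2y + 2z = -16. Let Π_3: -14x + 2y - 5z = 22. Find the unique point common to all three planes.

(0, 6, -2)

Solving the 3×3 linear system x + 2y + z = 10, 4x - 2y + 2z = -16, -14x + 2y - 5z = 22 (e.g. by elimination or Cramer's rule, determinant = -30) gives (0, 6, -2).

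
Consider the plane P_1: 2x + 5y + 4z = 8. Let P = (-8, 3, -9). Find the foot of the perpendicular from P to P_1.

Foot = P − λn with λ = (n·P − d)/|n|² = (-37 − 8)/45 = -1.
Foot = (-8, 3, -9) − (-1)·(2, 5, 4) = (-6, 8, -5).

(-6, 8, -5)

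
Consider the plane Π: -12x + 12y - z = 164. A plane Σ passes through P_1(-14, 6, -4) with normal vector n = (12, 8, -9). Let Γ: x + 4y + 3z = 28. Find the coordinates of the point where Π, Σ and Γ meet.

Σ: n·r = n·P_1 gives 12x + 8y - 9z = -84.
Solving the 3×3 linear system -12x + 12y - z = 164, 12x + 8y - 9z = -84, x + 4y + 3z = 28 (e.g. by elimination or Cramer's rule, determinant = -1300) gives (-8, 6, 4).

(-8, 6, 4)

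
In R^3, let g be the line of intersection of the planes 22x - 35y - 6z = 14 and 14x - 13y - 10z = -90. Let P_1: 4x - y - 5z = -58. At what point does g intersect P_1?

(-3, -4, 10)

Direction of g: (22, -35, -6) × (14, -13, -10) = (272, 136, 204).
A point on g: solving the two plane equations with x = 5 gives (5, 0, 16).
Substitute r = (5, 0, 16) + t(272, 136, 204) into the plane: -60 + (-68)t = -58, so t = -1/34.
Intersection: (5, 0, 16) + (-1/34)·(272, 136, 204) = (-3, -4, 10).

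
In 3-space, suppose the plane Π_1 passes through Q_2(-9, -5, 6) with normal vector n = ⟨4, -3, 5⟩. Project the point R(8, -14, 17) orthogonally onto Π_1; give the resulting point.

Π_1: n·r = n·Q_2 gives 4x - 3y + 5z = 9.
Foot = R − λn with λ = (n·R − d)/|n|² = (159 − 9)/50 = 3.
Foot = (8, -14, 17) − 3·(4, -3, 5) = (-4, -5, 2).

(-4, -5, 2)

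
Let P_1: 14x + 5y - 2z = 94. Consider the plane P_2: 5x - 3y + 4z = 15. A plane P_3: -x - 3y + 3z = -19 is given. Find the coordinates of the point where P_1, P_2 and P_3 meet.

Solving the 3×3 linear system 14x + 5y - 2z = 94, 5x - 3y + 4z = 15, -x - 3y + 3z = -19 (e.g. by elimination or Cramer's rule, determinant = -17) gives (7, -4, -8).

(7, -4, -8)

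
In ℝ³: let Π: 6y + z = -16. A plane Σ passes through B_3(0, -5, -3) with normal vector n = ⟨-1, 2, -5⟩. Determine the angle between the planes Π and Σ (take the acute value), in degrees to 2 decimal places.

77.87

Σ: n·r = n·B_3 gives -x + 2y - 5z = 5.
cos θ = |n₁·n₂| / (|n₁||n₂|) = |7| / (√37 · √30).
θ = arccos(0.21011) ≈ 77.87°.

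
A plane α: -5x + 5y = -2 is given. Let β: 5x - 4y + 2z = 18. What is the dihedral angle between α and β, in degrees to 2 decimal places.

18.43

cos θ = |n₁·n₂| / (|n₁||n₂|) = |-45| / (√50 · √45).
θ = arccos(0.94868) ≈ 18.43°.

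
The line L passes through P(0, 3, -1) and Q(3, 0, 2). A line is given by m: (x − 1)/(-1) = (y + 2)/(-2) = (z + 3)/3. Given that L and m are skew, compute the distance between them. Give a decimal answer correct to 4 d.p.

A direction vector for L is Q − P = (3, -3, 3).
m has direction (-1, -2, 3) through (1, -2, -3).
Common perpendicular direction n = (3, -3, 3) × (-1, -2, 3) = (-3, -12, -9).
With w = (1, -2, -3) − (0, 3, -1) = (1, -5, -2), w · n = 75.
Distance = |w · n| / |n| = |75| / √234 ≈ 4.9029.

4.9029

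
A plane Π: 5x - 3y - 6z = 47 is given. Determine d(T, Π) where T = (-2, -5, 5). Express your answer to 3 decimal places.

n·T − d = (5)·(-2) + (-3)·(-5) + (-6)·(5) − 47 = -72; |n| = √70.
Distance = |-72| / √70 = 72/√70 ≈ 8.606.

8.606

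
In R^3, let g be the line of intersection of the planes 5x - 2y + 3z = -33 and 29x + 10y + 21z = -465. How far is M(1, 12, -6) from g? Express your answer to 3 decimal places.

Direction of g: (5, -2, 3) × (29, 10, 21) = (-72, -18, 108).
A point on g: solving the two plane equations with x = -5 gives (-5, -11, -10).
Taking (-5, -11, -10) on g with direction v = (-72, -18, 108): w = M − (-5, -11, -10) = (6, 23, 4), and w × v = (2556, -936, 1548).
Distance = |w × v| / |v| = √9805536 / √17172 ≈ 23.896.

23.896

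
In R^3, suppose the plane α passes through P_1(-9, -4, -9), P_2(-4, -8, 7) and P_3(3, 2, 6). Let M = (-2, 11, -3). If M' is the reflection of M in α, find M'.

(6, 5, -7)

P_1P_2 = (5, -4, 16), P_1P_3 = (12, 6, 15); a normal to α is P_1P_2 × P_1P_3 = (-156, 117, 78).
Using P_1: α has equation -156x + 117y + 78z = 234.
λ = (n·M − d)/|n|² = (1365 − 234)/44109 = 1/39.
Reflection = M − 2λn = (-2, 11, -3) − (2/39)·(-156, 117, 78) = (6, 5, -7).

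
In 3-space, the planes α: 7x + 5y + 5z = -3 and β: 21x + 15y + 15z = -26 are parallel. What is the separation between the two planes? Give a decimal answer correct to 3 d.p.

Rescale β by 1/3: 7x + 5y + 5z = -26/3. Then distance = |-3 − (-26/3)| / √99 ≈ 0.570.

0.570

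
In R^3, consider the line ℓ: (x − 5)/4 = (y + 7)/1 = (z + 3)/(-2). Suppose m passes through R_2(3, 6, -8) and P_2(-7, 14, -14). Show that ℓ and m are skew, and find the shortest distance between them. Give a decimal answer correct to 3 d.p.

ℓ has direction (4, 1, -2) through (5, -7, -3).
A direction vector for m is P_2 − R_2 = (-10, 8, -6).
Common perpendicular direction n = (4, 1, -2) × (-10, 8, -6) = (10, 44, 42).
With w = (3, 6, -8) − (5, -7, -3) = (-2, 13, -5), w · n = 342.
Since n ≠ 0 the lines are not parallel, and w · n = 342 ≠ 0 so they do not intersect; hence they are skew.
Distance = |w · n| / |n| = |342| / √3800 ≈ 5.548.

5.548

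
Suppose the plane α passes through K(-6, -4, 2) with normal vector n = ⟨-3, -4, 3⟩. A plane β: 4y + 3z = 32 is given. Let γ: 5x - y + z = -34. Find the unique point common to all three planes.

α: n·r = n·K gives -3x - 4y + 3z = 40.
Solving the 3×3 linear system -3x - 4y + 3z = 40, 4y + 3z = 32, 5x - y + z = -34 (e.g. by elimination or Cramer's rule, determinant = -141) gives (-8, 2, 8).

(-8, 2, 8)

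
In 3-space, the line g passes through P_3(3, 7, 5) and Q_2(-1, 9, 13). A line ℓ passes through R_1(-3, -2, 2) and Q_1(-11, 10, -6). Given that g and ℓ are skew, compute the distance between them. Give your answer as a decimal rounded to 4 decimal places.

A direction vector for g is Q_2 − P_3 = (-4, 2, 8).
A direction vector for ℓ is Q_1 − R_1 = (-8, 12, -8).
Common perpendicular direction n = (-4, 2, 8) × (-8, 12, -8) = (-112, -96, -32).
With w = (-3, -2, 2) − (3, 7, 5) = (-6, -9, -3), w · n = 1632.
Distance = |w · n| / |n| = |1632| / √22784 ≈ 10.8120.

10.8120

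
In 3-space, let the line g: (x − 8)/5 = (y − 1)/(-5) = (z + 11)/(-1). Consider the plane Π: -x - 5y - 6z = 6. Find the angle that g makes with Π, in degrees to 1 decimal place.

g has direction (5, -5, -1) through (8, 1, -11).
sin θ = |n·v| / (|n||v|) = |26| / (√62 · √51) = 0.46237.
θ ≈ 27.5°.

27.5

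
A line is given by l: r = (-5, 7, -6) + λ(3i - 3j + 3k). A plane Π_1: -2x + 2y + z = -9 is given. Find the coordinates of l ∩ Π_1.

Substitute r = (-5, 7, -6) + t(3, -3, 3) into the plane: 18 + (-9)t = -9, so t = 3.
Intersection: (-5, 7, -6) + 3·(3, -3, 3) = (4, -2, 3).

(4, -2, 3)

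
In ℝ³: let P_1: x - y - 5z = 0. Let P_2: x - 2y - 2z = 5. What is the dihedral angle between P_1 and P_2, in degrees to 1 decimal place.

cos θ = |n₁·n₂| / (|n₁||n₂|) = |13| / (√27 · √9).
θ = arccos(0.83395) ≈ 33.5°.

33.5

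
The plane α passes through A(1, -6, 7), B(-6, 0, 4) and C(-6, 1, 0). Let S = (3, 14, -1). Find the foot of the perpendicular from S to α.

AB = (-7, 6, -3), AC = (-7, 7, -7); a normal to α is AB × AC = (-21, -28, -7).
Using A: α has equation -21x - 28y - 7z = 98.
Foot = S − λn with λ = (n·S − d)/|n|² = (-448 − 98)/1274 = -3/7.
Foot = (3, 14, -1) − (-3/7)·(-21, -28, -7) = (-6, 2, -4).

(-6, 2, -4)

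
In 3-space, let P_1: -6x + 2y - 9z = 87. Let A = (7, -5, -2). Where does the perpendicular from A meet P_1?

(1, -3, -11)

Foot = A − λn with λ = (n·A − d)/|n|² = (-34 − 87)/121 = -1.
Foot = (7, -5, -2) − (-1)·(-6, 2, -9) = (1, -3, -11).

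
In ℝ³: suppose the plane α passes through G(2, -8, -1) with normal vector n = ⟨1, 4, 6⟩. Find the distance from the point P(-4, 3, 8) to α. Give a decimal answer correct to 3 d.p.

α: n·r = n·G gives x + 4y + 6z = -36.
n·P − d = (1)·(-4) + (4)·(3) + (6)·(8) − (-36) = 92; |n| = √53.
Distance = |92| / √53 = 92/√53 ≈ 12.637.

12.637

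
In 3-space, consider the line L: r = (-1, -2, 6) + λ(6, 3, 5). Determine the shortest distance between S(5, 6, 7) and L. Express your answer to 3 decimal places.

Taking (-1, -2, 6) on L with direction v = (6, 3, 5): w = S − (-1, -2, 6) = (6, 8, 1), and w × v = (37, -24, -30).
Distance = |w × v| / |v| = √2845 / √70 ≈ 6.375.

6.375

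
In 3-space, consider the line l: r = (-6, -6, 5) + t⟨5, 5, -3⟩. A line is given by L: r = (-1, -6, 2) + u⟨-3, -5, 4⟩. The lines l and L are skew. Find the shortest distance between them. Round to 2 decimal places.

Common perpendicular direction n = (5, 5, -3) × (-3, -5, 4) = (5, -11, -10).
With w = (-1, -6, 2) − (-6, -6, 5) = (5, 0, -3), w · n = 55.
Distance = |w · n| / |n| = |55| / √246 ≈ 3.51.

3.51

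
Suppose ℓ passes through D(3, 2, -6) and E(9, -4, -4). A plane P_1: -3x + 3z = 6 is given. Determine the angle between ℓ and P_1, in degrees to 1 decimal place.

18.9

A direction vector for ℓ is E − D = (6, -6, 2).
sin θ = |n·v| / (|n||v|) = |-12| / (√18 · √76) = 0.32444.
θ ≈ 18.9°.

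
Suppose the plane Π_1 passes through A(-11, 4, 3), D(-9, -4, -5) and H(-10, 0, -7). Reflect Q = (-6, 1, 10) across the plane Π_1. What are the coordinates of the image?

(-14, -1, 10)

AD = (2, -8, -8), AH = (1, -4, -10); a normal to Π_1 is AD × AH = (48, 12, 0).
Using A: Π_1 has equation 48x + 12y = -480.
λ = (n·Q − d)/|n|² = (-276 − (-480))/2448 = 1/12.
Reflection = Q − 2λn = (-6, 1, 10) − (1/6)·(48, 12, 0) = (-14, -1, 10).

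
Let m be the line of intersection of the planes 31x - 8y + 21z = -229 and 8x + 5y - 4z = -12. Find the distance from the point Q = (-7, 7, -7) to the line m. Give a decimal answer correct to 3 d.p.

6.161

Direction of m: (31, -8, 21) × (8, 5, -4) = (-73, 292, 219).
A point on m: solving the two plane equations with x = -5 gives (-5, 4, -2).
Taking (-5, 4, -2) on m with direction v = (-73, 292, 219): w = Q − (-5, 4, -2) = (-2, 3, -5), and w × v = (2117, 803, -365).
Distance = |w × v| / |v| = √5259723 / √138554 ≈ 6.161.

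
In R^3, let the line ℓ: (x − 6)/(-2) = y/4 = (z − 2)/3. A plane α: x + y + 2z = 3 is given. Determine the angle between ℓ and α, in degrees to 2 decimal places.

ℓ has direction (-2, 4, 3) through (6, 0, 2).
sin θ = |n·v| / (|n||v|) = |8| / (√6 · √29) = 0.60648.
θ ≈ 37.34°.

37.34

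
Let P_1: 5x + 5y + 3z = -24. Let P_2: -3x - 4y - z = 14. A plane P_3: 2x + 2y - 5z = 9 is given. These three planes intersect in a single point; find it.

(-1, -2, -3)

Solving the 3×3 linear system 5x + 5y + 3z = -24, -3x - 4y - z = 14, 2x + 2y - 5z = 9 (e.g. by elimination or Cramer's rule, determinant = 31) gives (-1, -2, -3).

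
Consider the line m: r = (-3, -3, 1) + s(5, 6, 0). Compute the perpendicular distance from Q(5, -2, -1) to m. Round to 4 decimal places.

5.8576

Taking (-3, -3, 1) on m with direction v = (5, 6, 0): w = Q − (-3, -3, 1) = (8, 1, -2), and w × v = (12, -10, 43).
Distance = |w × v| / |v| = √2093 / √61 ≈ 5.8576.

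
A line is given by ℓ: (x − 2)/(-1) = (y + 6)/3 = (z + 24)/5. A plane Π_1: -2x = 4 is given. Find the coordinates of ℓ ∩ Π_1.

ℓ has direction (-1, 3, 5) through (2, -6, -24).
Substitute r = (2, -6, -24) + t(-1, 3, 5) into the plane: -4 + 2t = 4, so t = 4.
Intersection: (2, -6, -24) + 4·(-1, 3, 5) = (-2, 6, -4).

(-2, 6, -4)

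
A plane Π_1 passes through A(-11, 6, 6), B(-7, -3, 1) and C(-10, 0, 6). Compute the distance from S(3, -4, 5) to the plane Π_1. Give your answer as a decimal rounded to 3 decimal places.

10.468

AB = (4, -9, -5), AC = (1, -6, 0); a normal to Π_1 is AB × AC = (-30, -5, -15).
Using A: Π_1 has equation -30x - 5y - 15z = 210.
n·S − d = (-30)·(3) + (-5)·(-4) + (-15)·(5) − 210 = -355; |n| = √1150.
Distance = |-355| / √1150 = 355/√1150 ≈ 10.468.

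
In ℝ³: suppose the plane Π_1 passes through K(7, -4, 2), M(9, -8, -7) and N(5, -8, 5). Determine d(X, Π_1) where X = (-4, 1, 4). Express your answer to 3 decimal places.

10.692

KM = (2, -4, -9), KN = (-2, -4, 3); a normal to Π_1 is KM × KN = (-48, 12, -16).
Using K: Π_1 has equation -48x + 12y - 16z = -416.
n·X − d = (-48)·(-4) + (12)·(1) + (-16)·(4) − (-416) = 556; |n| = √2704.
Distance = |556| / √2704 = 556/√2704 ≈ 10.692.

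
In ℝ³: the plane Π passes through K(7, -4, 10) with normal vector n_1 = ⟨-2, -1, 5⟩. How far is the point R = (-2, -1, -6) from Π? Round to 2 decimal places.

11.87

Π: n_1·r = n_1·K gives -2x - y + 5z = 40.
n·R − d = (-2)·(-2) + (-1)·(-1) + (5)·(-6) − 40 = -65; |n| = √30.
Distance = |-65| / √30 = 65/√30 ≈ 11.87.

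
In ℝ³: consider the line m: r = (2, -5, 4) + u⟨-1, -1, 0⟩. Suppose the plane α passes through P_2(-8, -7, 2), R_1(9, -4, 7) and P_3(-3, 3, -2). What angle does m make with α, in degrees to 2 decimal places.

P_2R_1 = (17, 3, 5), P_2P_3 = (5, 10, -4); a normal to α is P_2R_1 × P_2P_3 = (-62, 93, 155).
Using P_2: α has equation -62x + 93y + 155z = 155.
sin θ = |n·v| / (|n||v|) = |-31| / (√36518 · √2) = 0.11471.
θ ≈ 6.59°.

6.59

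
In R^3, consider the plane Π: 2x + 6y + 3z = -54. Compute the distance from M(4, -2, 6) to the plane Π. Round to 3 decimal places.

n·M − d = (2)·(4) + (6)·(-2) + (3)·(6) − (-54) = 68; |n| = √49.
Distance = |68| / √49 = 68/√49 ≈ 9.714.

9.714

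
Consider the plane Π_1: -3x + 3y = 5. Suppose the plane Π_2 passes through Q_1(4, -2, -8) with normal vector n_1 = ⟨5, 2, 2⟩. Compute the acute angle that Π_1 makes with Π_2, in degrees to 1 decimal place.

68.3

Π_2: n_1·r = n_1·Q_1 gives 5x + 2y + 2z = 0.
cos θ = |n₁·n₂| / (|n₁||n₂|) = |-9| / (√18 · √33).
θ = arccos(0.36927) ≈ 68.3°.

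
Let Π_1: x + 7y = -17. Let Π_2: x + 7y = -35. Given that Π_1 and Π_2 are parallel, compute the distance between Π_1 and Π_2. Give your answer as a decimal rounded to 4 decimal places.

2.5456

Same normal n = (1, 7, 0) with |n| = √50; distance = |-17 − (-35)| / |n| = 18/√50 ≈ 2.5456.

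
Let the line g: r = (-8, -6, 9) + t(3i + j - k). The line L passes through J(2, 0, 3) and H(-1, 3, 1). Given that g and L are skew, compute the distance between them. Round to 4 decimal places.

A direction vector for L is H − J = (-3, 3, -2).
Common perpendicular direction n = (3, 1, -1) × (-3, 3, -2) = (1, 9, 12).
With w = (2, 0, 3) − (-8, -6, 9) = (10, 6, -6), w · n = -8.
Distance = |w · n| / |n| = |-8| / √226 ≈ 0.5322.

0.5322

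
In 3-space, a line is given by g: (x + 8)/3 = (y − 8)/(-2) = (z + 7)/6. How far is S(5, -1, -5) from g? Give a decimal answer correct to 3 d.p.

g has direction (3, -2, 6) through (-8, 8, -7).
Taking (-8, 8, -7) on g with direction v = (3, -2, 6): w = S − (-8, 8, -7) = (13, -9, 2), and w × v = (-50, -72, 1).
Distance = |w × v| / |v| = √7685 / √49 ≈ 12.523.

12.523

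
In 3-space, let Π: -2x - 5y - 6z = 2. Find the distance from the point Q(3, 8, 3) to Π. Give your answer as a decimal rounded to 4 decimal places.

n·Q − d = (-2)·(3) + (-5)·(8) + (-6)·(3) − 2 = -66; |n| = √65.
Distance = |-66| / √65 = 66/√65 ≈ 8.1863.

8.1863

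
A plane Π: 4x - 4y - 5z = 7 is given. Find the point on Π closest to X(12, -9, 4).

Foot = X − λn with λ = (n·X − d)/|n|² = (64 − 7)/57 = 1.
Foot = (12, -9, 4) − 1·(4, -4, -5) = (8, -5, 9).

(8, -5, 9)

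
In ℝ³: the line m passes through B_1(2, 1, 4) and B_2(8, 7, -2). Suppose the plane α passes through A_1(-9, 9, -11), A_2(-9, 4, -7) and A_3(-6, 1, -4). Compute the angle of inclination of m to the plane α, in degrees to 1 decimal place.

10.3

A direction vector for m is B_2 − B_1 = (6, 6, -6).
A_1A_2 = (0, -5, 4), A_1A_3 = (3, -8, 7); a normal to α is A_1A_2 × A_1A_3 = (-3, 12, 15).
Using A_1: α has equation -3x + 12y + 15z = -30.
sin θ = |n·v| / (|n||v|) = |-36| / (√378 · √108) = 0.17817.
θ ≈ 10.3°.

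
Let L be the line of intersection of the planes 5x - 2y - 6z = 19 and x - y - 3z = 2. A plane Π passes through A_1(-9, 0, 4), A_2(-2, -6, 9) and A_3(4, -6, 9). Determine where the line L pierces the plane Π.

(5, 6, -1)

Direction of L: (5, -2, -6) × (1, -1, -3) = (0, 9, -3).
A point on L: solving the two plane equations with y = 0 gives (5, 0, 1).
A_1A_2 = (7, -6, 5), A_1A_3 = (13, -6, 5); a normal to Π is A_1A_2 × A_1A_3 = (0, 30, 36).
Using A_1: Π has equation 30y + 36z = 144.
Substitute r = (5, 0, 1) + t(0, 9, -3) into the plane: 36 + 162t = 144, so t = 2/3.
Intersection: (5, 0, 1) + (2/3)·(0, 9, -3) = (5, 6, -1).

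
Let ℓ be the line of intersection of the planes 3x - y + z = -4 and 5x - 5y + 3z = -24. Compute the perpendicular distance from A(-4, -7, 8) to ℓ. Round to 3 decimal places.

14.794

Direction of ℓ: (3, -1, 1) × (5, -5, 3) = (2, -4, -10).
A point on ℓ: solving the two plane equations with x = -1 gives (-1, 8, 7).
Taking (-1, 8, 7) on ℓ with direction v = (2, -4, -10): w = A − (-1, 8, 7) = (-3, -15, 1), and w × v = (154, -28, 42).
Distance = |w × v| / |v| = √26264 / √120 ≈ 14.794.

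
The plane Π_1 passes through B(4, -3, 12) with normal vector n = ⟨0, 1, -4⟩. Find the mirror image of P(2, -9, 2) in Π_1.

Π_1: n·r = n·B gives y - 4z = -51.
λ = (n·P − d)/|n|² = (-17 − (-51))/17 = 2.
Reflection = P − 2λn = (2, -9, 2) − 4·(0, 1, -4) = (2, -13, 18).

(2, -13, 18)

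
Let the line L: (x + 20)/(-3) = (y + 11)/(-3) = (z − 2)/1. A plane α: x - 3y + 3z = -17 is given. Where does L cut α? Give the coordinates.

(-8, 1, -2)

L has direction (-3, -3, 1) through (-20, -11, 2).
Substitute r = (-20, -11, 2) + t(-3, -3, 1) into the plane: 19 + 9t = -17, so t = -4.
Intersection: (-20, -11, 2) + (-4)·(-3, -3, 1) = (-8, 1, -2).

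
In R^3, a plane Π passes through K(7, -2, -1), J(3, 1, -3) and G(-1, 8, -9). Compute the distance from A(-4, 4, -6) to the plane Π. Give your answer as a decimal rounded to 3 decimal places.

KJ = (-4, 3, -2), KG = (-8, 10, -8); a normal to Π is KJ × KG = (-4, -16, -16).
Using K: Π has equation -4x - 16y - 16z = 20.
n·A − d = (-4)·(-4) + (-16)·(4) + (-16)·(-6) − 20 = 28; |n| = √528.
Distance = |28| / √528 = 28/√528 ≈ 1.219.

1.219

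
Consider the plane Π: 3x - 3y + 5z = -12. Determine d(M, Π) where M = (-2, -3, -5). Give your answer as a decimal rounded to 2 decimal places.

n·M − d = (3)·(-2) + (-3)·(-3) + (5)·(-5) − (-12) = -10; |n| = √43.
Distance = |-10| / √43 = 10/√43 ≈ 1.52.

1.52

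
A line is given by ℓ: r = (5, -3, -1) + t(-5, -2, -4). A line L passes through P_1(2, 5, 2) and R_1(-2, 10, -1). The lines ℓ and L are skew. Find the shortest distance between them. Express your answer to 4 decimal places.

4.0215

A direction vector for L is R_1 − P_1 = (-4, 5, -3).
Common perpendicular direction n = (-5, -2, -4) × (-4, 5, -3) = (26, 1, -33).
With w = (2, 5, 2) − (5, -3, -1) = (-3, 8, 3), w · n = -169.
Distance = |w · n| / |n| = |-169| / √1766 ≈ 4.0215.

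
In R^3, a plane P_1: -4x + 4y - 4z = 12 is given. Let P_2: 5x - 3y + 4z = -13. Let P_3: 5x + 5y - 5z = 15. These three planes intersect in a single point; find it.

Solving the 3×3 linear system -4x + 4y - 4z = 12, 5x - 3y + 4z = -13, 5x + 5y - 5z = 15 (e.g. by elimination or Cramer's rule, determinant = 40) gives (0, -1, -4).

(0, -1, -4)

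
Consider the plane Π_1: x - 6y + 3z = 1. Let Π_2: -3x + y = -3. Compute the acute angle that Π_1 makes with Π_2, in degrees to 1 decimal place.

cos θ = |n₁·n₂| / (|n₁||n₂|) = |-9| / (√46 · √10).
θ = arccos(0.41963) ≈ 65.2°.

65.2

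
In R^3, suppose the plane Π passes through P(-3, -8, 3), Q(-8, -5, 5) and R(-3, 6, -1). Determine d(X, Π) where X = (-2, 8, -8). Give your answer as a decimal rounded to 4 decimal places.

PQ = (-5, 3, 2), PR = (0, 14, -4); a normal to Π is PQ × PR = (-40, -20, -70).
Using P: Π has equation -40x - 20y - 70z = 70.
n·X − d = (-40)·(-2) + (-20)·(8) + (-70)·(-8) − 70 = 410; |n| = √6900.
Distance = |410| / √6900 = 410/√6900 ≈ 4.9358.

4.9358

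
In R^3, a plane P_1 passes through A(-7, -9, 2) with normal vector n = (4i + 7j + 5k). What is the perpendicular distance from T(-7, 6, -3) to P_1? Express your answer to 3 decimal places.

8.433

P_1: n·r = n·A gives 4x + 7y + 5z = -81.
n·T − d = (4)·(-7) + (7)·(6) + (5)·(-3) − (-81) = 80; |n| = √90.
Distance = |80| / √90 = 80/√90 ≈ 8.433.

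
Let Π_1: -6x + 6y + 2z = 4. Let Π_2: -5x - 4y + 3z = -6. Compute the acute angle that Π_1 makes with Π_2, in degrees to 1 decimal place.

cos θ = |n₁·n₂| / (|n₁||n₂|) = |12| / (√76 · √50).
θ = arccos(0.19467) ≈ 78.8°.

78.8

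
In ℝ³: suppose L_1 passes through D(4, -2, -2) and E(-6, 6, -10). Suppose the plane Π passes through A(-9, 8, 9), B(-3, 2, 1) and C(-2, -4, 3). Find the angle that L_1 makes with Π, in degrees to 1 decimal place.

A direction vector for L_1 is E − D = (-10, 8, -8).
AB = (6, -6, -8), AC = (7, -12, -6); a normal to Π is AB × AC = (-60, -20, -30).
Using A: Π has equation -60x - 20y - 30z = 110.
sin θ = |n·v| / (|n||v|) = |680| / (√4900 · √228) = 0.64334.
θ ≈ 40.0°.

40.0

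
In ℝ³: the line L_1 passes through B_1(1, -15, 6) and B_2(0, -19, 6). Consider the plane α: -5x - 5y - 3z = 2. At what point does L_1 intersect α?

A direction vector for L_1 is B_2 − B_1 = (-1, -4, 0).
Substitute r = (1, -15, 6) + t(-1, -4, 0) into the plane: 52 + 25t = 2, so t = -2.
Intersection: (1, -15, 6) + (-2)·(-1, -4, 0) = (3, -7, 6).

(3, -7, 6)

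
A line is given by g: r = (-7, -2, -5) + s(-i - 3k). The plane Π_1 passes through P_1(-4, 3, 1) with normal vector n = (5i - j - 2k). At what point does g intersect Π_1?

(-5, -2, 1)

Π_1: n·r = n·P_1 gives 5x - y - 2z = -25.
Substitute r = (-7, -2, -5) + t(-1, 0, -3) into the plane: -23 + 1t = -25, so t = -2.
Intersection: (-7, -2, -5) + (-2)·(-1, 0, -3) = (-5, -2, 1).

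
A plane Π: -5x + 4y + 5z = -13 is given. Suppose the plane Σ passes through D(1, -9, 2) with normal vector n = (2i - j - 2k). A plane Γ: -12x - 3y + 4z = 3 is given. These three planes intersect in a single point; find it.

Σ: n·r = n·D gives 2x - y - 2z = 7.
Solving the 3×3 linear system -5x + 4y + 5z = -13, 2x - y - 2z = 7, -12x - 3y + 4z = 3 (e.g. by elimination or Cramer's rule, determinant = 24) gives (-4, 3, -9).

(-4, 3, -9)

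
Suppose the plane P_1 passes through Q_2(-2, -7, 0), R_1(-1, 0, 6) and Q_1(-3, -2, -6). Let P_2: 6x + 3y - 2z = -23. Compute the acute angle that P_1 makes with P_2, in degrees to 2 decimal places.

Q_2R_1 = (1, 7, 6), Q_2Q_1 = (-1, 5, -6); a normal to P_1 is Q_2R_1 × Q_2Q_1 = (-72, 0, 12).
Using Q_2: P_1 has equation -72x + 12z = 144.
cos θ = |n₁·n₂| / (|n₁||n₂|) = |-456| / (√5328 · √49).
θ = arccos(0.89245) ≈ 26.82°.

26.82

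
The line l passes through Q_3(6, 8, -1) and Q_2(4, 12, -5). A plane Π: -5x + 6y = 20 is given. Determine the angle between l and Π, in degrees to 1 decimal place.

46.5

A direction vector for l is Q_2 − Q_3 = (-2, 4, -4).
sin θ = |n·v| / (|n||v|) = |34| / (√61 · √36) = 0.72554.
θ ≈ 46.5°.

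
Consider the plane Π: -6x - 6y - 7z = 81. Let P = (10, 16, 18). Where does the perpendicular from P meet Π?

(-8, -2, -3)

Foot = P − λn with λ = (n·P − d)/|n|² = (-282 − 81)/121 = -3.
Foot = (10, 16, 18) − (-3)·(-6, -6, -7) = (-8, -2, -3).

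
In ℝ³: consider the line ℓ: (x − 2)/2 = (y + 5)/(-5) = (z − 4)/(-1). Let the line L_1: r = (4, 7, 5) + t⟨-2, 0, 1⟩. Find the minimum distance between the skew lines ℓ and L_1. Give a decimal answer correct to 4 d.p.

ℓ has direction (2, -5, -1) through (2, -5, 4).
Common perpendicular direction n = (2, -5, -1) × (-2, 0, 1) = (-5, 0, -10).
With w = (4, 7, 5) − (2, -5, 4) = (2, 12, 1), w · n = -20.
Distance = |w · n| / |n| = |-20| / √125 ≈ 1.7889.

1.7889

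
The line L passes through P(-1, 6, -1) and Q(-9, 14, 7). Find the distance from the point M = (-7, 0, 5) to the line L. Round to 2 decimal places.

9.80

A direction vector for L is Q − P = (-8, 8, 8).
Taking (-1, 6, -1) on L with direction v = (-8, 8, 8): w = M − (-1, 6, -1) = (-6, -6, 6), and w × v = (-96, 0, -96).
Distance = |w × v| / |v| = √18432 / √192 ≈ 9.80.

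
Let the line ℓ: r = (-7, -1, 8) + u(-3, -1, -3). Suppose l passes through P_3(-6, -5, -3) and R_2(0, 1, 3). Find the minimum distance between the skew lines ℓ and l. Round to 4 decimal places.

8.4853

A direction vector for l is R_2 − P_3 = (6, 6, 6).
Common perpendicular direction n = (-3, -1, -3) × (6, 6, 6) = (12, 0, -12).
With w = (-6, -5, -3) − (-7, -1, 8) = (1, -4, -11), w · n = 144.
Distance = |w · n| / |n| = |144| / √288 ≈ 8.4853.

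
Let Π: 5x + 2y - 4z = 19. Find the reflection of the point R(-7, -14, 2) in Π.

(13, -6, -14)

λ = (n·R − d)/|n|² = (-71 − 19)/45 = -2.
Reflection = R − 2λn = (-7, -14, 2) − (-4)·(5, 2, -4) = (13, -6, -14).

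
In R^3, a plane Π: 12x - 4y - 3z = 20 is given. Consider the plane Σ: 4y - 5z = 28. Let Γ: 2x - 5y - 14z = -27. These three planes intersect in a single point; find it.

(4, 7, 0)

Solving the 3×3 linear system 12x - 4y - 3z = 20, 4y - 5z = 28, 2x - 5y - 14z = -27 (e.g. by elimination or Cramer's rule, determinant = -908) gives (4, 7, 0).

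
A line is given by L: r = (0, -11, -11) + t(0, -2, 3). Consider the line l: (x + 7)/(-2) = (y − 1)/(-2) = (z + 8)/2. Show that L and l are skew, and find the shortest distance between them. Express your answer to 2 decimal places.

13.10

l has direction (-2, -2, 2) through (-7, 1, -8).
Common perpendicular direction n = (0, -2, 3) × (-2, -2, 2) = (2, -6, -4).
With w = (-7, 1, -8) − (0, -11, -11) = (-7, 12, 3), w · n = -98.
Since n ≠ 0 the lines are not parallel, and w · n = -98 ≠ 0 so they do not intersect; hence they are skew.
Distance = |w · n| / |n| = |-98| / √56 ≈ 13.10.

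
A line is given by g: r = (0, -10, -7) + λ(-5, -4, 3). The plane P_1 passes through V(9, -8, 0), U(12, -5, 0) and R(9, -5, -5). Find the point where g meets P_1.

VU = (3, 3, 0), VR = (0, 3, -5); a normal to P_1 is VU × VR = (-15, 15, 9).
Using V: P_1 has equation -15x + 15y + 9z = -255.
Substitute r = (0, -10, -7) + t(-5, -4, 3) into the plane: -213 + 42t = -255, so t = -1.
Intersection: (0, -10, -7) + (-1)·(-5, -4, 3) = (5, -6, -10).

(5, -6, -10)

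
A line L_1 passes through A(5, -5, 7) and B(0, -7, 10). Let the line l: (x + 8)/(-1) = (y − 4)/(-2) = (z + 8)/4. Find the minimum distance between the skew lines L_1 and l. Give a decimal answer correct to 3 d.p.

A direction vector for L_1 is B − A = (-5, -2, 3).
l has direction (-1, -2, 4) through (-8, 4, -8).
Common perpendicular direction n = (-5, -2, 3) × (-1, -2, 4) = (-2, 17, 8).
With w = (-8, 4, -8) − (5, -5, 7) = (-13, 9, -15), w · n = 59.
Distance = |w · n| / |n| = |59| / √357 ≈ 3.123.

3.123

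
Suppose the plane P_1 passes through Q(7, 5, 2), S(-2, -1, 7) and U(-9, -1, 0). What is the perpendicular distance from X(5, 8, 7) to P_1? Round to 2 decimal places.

QS = (-9, -6, 5), QU = (-16, -6, -2); a normal to P_1 is QS × QU = (42, -98, -42).
Using Q: P_1 has equation 42x - 98y - 42z = -280.
n·X − d = (42)·(5) + (-98)·(8) + (-42)·(7) − (-280) = -588; |n| = √13132.
Distance = |-588| / √13132 = 588/√13132 ≈ 5.13.

5.13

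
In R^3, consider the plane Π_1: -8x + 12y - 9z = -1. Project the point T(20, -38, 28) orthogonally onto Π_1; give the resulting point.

(-4, -2, 1)

Foot = T − λn with λ = (n·T − d)/|n|² = (-868 − (-1))/289 = -3.
Foot = (20, -38, 28) − (-3)·(-8, 12, -9) = (-4, -2, 1).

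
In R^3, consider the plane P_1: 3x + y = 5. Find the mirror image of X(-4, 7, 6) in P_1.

λ = (n·X − d)/|n|² = (-5 − 5)/10 = -1.
Reflection = X − 2λn = (-4, 7, 6) − (-2)·(3, 1, 0) = (2, 9, 6).

(2, 9, 6)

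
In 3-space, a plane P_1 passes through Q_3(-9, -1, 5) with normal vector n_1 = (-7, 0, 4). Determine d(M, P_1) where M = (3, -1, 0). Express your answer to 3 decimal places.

12.900

P_1: n_1·r = n_1·Q_3 gives -7x + 4z = 83.
n·M − d = (-7)·(3) + (0)·(-1) + (4)·(0) − 83 = -104; |n| = √65.
Distance = |-104| / √65 = 104/√65 ≈ 12.900.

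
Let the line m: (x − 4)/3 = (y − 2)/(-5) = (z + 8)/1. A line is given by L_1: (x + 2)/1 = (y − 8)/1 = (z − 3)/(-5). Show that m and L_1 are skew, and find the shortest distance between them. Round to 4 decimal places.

1.3363

m has direction (3, -5, 1) through (4, 2, -8).
L_1 has direction (1, 1, -5) through (-2, 8, 3).
Common perpendicular direction n = (3, -5, 1) × (1, 1, -5) = (24, 16, 8).
With w = (-2, 8, 3) − (4, 2, -8) = (-6, 6, 11), w · n = 40.
Since n ≠ 0 the lines are not parallel, and w · n = 40 ≠ 0 so they do not intersect; hence they are skew.
Distance = |w · n| / |n| = |40| / √896 ≈ 1.3363.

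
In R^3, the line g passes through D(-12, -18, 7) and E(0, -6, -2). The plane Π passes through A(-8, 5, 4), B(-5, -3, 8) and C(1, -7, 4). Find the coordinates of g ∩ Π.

(4, -2, -5)

A direction vector for g is E − D = (12, 12, -9).
AB = (3, -8, 4), AC = (9, -12, 0); a normal to Π is AB × AC = (48, 36, 36).
Using A: Π has equation 48x + 36y + 36z = -60.
Substitute r = (-12, -18, 7) + t(12, 12, -9) into the plane: -972 + 684t = -60, so t = 4/3.
Intersection: (-12, -18, 7) + (4/3)·(12, 12, -9) = (4, -2, -5).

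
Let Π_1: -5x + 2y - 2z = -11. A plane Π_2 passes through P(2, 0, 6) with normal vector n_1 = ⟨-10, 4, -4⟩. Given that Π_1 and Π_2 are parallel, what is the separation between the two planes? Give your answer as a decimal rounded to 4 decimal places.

Π_2: n_1·r = n_1·P gives -10x + 4y - 4z = -44.
Rescale Π_2 by 1/2: -5x + 2y - 2z = -22. Then distance = |-11 − (-22)| / √33 ≈ 1.9149.

1.9149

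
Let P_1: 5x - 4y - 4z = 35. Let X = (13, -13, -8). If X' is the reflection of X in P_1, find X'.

(-7, 3, 8)

λ = (n·X − d)/|n|² = (149 − 35)/57 = 2.
Reflection = X − 2λn = (13, -13, -8) − 4·(5, -4, -4) = (-7, 3, 8).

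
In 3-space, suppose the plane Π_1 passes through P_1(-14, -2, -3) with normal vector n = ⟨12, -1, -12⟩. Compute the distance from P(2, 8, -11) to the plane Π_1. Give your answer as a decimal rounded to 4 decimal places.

Π_1: n·r = n·P_1 gives 12x - y - 12z = -130.
n·P − d = (12)·(2) + (-1)·(8) + (-12)·(-11) − (-130) = 278; |n| = √289.
Distance = |278| / √289 = 278/√289 ≈ 16.3529.

16.3529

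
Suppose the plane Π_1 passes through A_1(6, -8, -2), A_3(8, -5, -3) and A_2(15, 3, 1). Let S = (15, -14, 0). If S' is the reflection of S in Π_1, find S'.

A_1A_3 = (2, 3, -1), A_1A_2 = (9, 11, 3); a normal to Π_1 is A_1A_3 × A_1A_2 = (20, -15, -5).
Using A_1: Π_1 has equation 20x - 15y - 5z = 250.
λ = (n·S − d)/|n|² = (510 − 250)/650 = 2/5.
Reflection = S − 2λn = (15, -14, 0) − (4/5)·(20, -15, -5) = (-1, -2, 4).

(-1, -2, 4)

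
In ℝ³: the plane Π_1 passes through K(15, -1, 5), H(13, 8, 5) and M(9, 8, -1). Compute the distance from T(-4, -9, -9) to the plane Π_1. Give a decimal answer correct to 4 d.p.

KH = (-2, 9, 0), KM = (-6, 9, -6); a normal to Π_1 is KH × KM = (-54, -12, 36).
Using K: Π_1 has equation -54x - 12y + 36z = -618.
n·T − d = (-54)·(-4) + (-12)·(-9) + (36)·(-9) − (-618) = 618; |n| = √4356.
Distance = |618| / √4356 = 618/√4356 ≈ 9.3636.

9.3636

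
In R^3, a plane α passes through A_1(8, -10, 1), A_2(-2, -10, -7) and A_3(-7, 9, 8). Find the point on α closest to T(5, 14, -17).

A_1A_2 = (-10, 0, -8), A_1A_3 = (-15, 19, 7); a normal to α is A_1A_2 × A_1A_3 = (152, 190, -190).
Using A_1: α has equation 152x + 190y - 190z = -874.
Foot = T − λn with λ = (n·T − d)/|n|² = (6650 − (-874))/95304 = 3/38.
Foot = (5, 14, -17) − (3/38)·(152, 190, -190) = (-7, -1, -2).

(-7, -1, -2)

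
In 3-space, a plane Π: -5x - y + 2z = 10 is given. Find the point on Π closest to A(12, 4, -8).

(-3, 1, -2)

Foot = A − λn with λ = (n·A − d)/|n|² = (-80 − 10)/30 = -3.
Foot = (12, 4, -8) − (-3)·(-5, -1, 2) = (-3, 1, -2).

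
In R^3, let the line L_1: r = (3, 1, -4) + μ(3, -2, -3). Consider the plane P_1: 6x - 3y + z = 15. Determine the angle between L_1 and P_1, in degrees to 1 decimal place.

sin θ = |n·v| / (|n||v|) = |21| / (√46 · √22) = 0.66013.
θ ≈ 41.3°.

41.3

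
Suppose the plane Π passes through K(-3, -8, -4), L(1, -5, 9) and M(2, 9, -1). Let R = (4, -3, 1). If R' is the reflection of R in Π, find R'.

KL = (4, 3, 13), KM = (5, 17, 3); a normal to Π is KL × KM = (-212, 53, 53).
Using K: Π has equation -212x + 53y + 53z = 0.
λ = (n·R − d)/|n|² = (-954 − 0)/50562 = -1/53.
Reflection = R − 2λn = (4, -3, 1) − (-2/53)·(-212, 53, 53) = (-4, -1, 3).

(-4, -1, 3)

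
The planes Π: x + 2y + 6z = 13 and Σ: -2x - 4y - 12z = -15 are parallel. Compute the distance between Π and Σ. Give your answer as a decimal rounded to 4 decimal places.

Rescale Σ by 1/(-2): x + 2y + 6z = 15/2. Then distance = |13 − (15/2)| / √41 ≈ 0.8590.

0.8590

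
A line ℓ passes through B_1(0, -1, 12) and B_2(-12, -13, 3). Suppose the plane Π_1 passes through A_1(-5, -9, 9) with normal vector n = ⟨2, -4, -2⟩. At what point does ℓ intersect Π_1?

(-8, -9, 6)

A direction vector for ℓ is B_2 − B_1 = (-12, -12, -9).
Π_1: n·r = n·A_1 gives 2x - 4y - 2z = 8.
Substitute r = (0, -1, 12) + t(-12, -12, -9) into the plane: -20 + 42t = 8, so t = 2/3.
Intersection: (0, -1, 12) + (2/3)·(-12, -12, -9) = (-8, -9, 6).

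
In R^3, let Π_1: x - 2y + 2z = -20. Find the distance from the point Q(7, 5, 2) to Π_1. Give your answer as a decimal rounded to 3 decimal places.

7.000

n·Q − d = (1)·(7) + (-2)·(5) + (2)·(2) − (-20) = 21; |n| = √9.
Distance = |21| / √9 = 21/√9 ≈ 7.000.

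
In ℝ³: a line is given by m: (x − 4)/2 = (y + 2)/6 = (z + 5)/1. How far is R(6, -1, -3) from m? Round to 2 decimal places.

m has direction (2, 6, 1) through (4, -2, -5).
Taking (4, -2, -5) on m with direction v = (2, 6, 1): w = R − (4, -2, -5) = (2, 1, 2), and w × v = (-11, 2, 10).
Distance = |w × v| / |v| = √225 / √41 ≈ 2.34.

2.34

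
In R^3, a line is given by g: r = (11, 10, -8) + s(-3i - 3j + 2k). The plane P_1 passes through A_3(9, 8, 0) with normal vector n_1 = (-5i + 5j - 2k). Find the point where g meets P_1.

P_1: n_1·r = n_1·A_3 gives -5x + 5y - 2z = -5.
Substitute r = (11, 10, -8) + t(-3, -3, 2) into the plane: 11 + (-4)t = -5, so t = 4.
Intersection: (11, 10, -8) + 4·(-3, -3, 2) = (-1, -2, 0).

(-1, -2, 0)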